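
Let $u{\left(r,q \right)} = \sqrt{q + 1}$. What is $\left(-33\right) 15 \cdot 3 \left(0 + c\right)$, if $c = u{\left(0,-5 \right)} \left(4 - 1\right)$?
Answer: $- 8910 i \approx - 8910.0 i$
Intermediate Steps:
$u{\left(r,q \right)} = \sqrt{1 + q}$
$c = 6 i$ ($c = \sqrt{1 - 5} \left(4 - 1\right) = \sqrt{-4} \cdot 3 = 2 i 3 = 6 i \approx 6.0 i$)
$\left(-33\right) 15 \cdot 3 \left(0 + c\right) = \left(-33\right) 15 \cdot 3 \left(0 + 6 i\right) = - 495 \cdot 3 \cdot 6 i = - 495 \cdot 18 i = - 8910 i$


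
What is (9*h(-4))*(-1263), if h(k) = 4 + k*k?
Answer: -227340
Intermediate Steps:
h(k) = 4 + k**2
(9*h(-4))*(-1263) = (9*(4 + (-4)**2))*(-1263) = (9*(4 + 16))*(-1263) = (9*20)*(-1263) = 180*(-1263) = -227340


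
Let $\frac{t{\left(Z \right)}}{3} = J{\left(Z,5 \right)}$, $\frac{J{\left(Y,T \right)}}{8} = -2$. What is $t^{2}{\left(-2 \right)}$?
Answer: $2304$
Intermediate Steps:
$J{\left(Y,T \right)} = -16$ ($J{\left(Y,T \right)} = 8 \left(-2\right) = -16$)
$t{\left(Z \right)} = -48$ ($t{\left(Z \right)} = 3 \left(-16\right) = -48$)
$t^{2}{\left(-2 \right)} = \left(-48\right)^{2} = 2304$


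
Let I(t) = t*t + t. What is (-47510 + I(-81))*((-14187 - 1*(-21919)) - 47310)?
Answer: 1623885340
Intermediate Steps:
I(t) = t + t**2 (I(t) = t**2 + t = t + t**2)
(-47510 + I(-81))*((-14187 - 1*(-21919)) - 47310) = (-47510 - 81*(1 - 81))*((-14187 - 1*(-21919)) - 47310) = (-47510 - 81*(-80))*((-14187 + 21919) - 47310) = (-47510 + 6480)*(7732 - 47310) = -41030*(-39578) = 1623885340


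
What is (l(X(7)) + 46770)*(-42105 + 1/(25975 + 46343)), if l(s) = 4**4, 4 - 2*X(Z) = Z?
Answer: -71595894983557/36159 ≈ -1.9800e+9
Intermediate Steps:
X(Z) = 2 - Z/2
l(s) = 256
(l(X(7)) + 46770)*(-42105 + 1/(25975 + 46343)) = (256 + 46770)*(-42105 + 1/(25975 + 46343)) = 47026*(-42105 + 1/72318) = 47026*(-3044949389/72318) = -71595894983557/36159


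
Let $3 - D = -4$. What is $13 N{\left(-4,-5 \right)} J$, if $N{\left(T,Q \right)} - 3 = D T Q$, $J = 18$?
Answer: $33462$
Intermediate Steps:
$D = 7$ ($D = 3 - -4 = 3 + 4 = 7$)
$N{\left(T,Q \right)} = 3 + 7 Q T$ ($N{\left(T,Q \right)} = 3 + 7 T Q = 3 + 7 Q T$)
$13 N{\left(-4,-5 \right)} J = 13 \left(3 + 7 \left(-5\right) \left(-4\right)\right) 18 = 13 \left(3 + 140\right) 18 = 13 \cdot 143 \cdot 18 = 1859 \cdot 18 = 33462$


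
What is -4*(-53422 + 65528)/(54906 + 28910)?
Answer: -6053/10477 ≈ -0.57774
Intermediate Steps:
-4*(-53422 + 65528)/(54906 + 28910) = -48424/83816 = -4*6053/41908 = -6053/10477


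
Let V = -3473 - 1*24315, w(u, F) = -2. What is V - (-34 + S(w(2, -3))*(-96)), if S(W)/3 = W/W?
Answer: -27466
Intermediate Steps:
V = -27788 (V = -3473 - 24315 = -27788)
S(W) = 3 (S(W) = 3*(W/W) = 3*1 = 3)
V - (-34 + S(w(2, -3))*(-96)) = -27788 - (-34 + 3*(-96)) = -27788 - (-34 - 288) = -27788 - 1*(-322) = -27788 + 322 = -27466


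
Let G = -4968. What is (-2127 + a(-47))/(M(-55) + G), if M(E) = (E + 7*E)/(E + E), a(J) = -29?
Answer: 539/1241 ≈ 0.43433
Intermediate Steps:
M(E) = 4 (M(E) = (8*E)/((2*E)) = (8*E)*(1/(2*E)) = 4)
(-2127 + a(-47))/(M(-55) + G) = (-2127 - 29)/(4 - 4968) = -2156/(-4964) = -2156*(-1/4964) = 539/1241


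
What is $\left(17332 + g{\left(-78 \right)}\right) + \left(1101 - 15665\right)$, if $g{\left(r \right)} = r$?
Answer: $2690$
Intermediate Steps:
$\left(17332 + g{\left(-78 \right)}\right) + \left(1101 - 15665\right) = \left(17332 - 78\right) + \left(1101 - 15665\right) = 17254 - 14564 = 2690$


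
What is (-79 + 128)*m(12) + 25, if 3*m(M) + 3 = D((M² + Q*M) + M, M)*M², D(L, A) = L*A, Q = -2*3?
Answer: 2370792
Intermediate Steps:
Q = -6
D(L, A) = A*L
m(M) = -1 + M³*(M² - 5*M)/3 (m(M) = -1 + ((M*((M² - 6*M) + M))*M²)/3 = -1 + ((M*(M² - 5*M))*M²)/3 = -1 + (M³*(M² - 5*M))/3 = -1 + M³*(M² - 5*M)/3)
(-79 + 128)*m(12) + 25 = (-79 + 128)*(-1 + (⅓)*12⁴*(-5 + 12)) + 25 = 49*(-1 + (⅓)*20736*7) + 25 = 49*(-1 + 48384) + 25 = 49*48383 + 25 = 2370767 + 25 = 2370792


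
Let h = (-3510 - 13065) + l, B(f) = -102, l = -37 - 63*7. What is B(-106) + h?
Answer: -17155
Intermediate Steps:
l = -478 (l = -37 - 441 = -478)
h = -17053 (h = (-3510 - 13065) - 478 = -16575 - 478 = -17053)
B(-106) + h = -102 - 17053 = -17155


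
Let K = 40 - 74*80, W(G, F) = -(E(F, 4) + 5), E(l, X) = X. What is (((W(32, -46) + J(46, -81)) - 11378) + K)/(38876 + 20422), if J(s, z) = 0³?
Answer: -17267/59298 ≈ -0.29119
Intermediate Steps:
W(G, F) = -9 (W(G, F) = -(4 + 5) = -1*9 = -9)
J(s, z) = 0
K = -5880 (K = 40 - 5920 = -5880)
(((W(32, -46) + J(46, -81)) - 11378) + K)/(38876 + 20422) = (((-9 + 0) - 11378) - 5880)/(38876 + 20422) = ((-9 - 11378) - 5880)/59298 = (-11387 - 5880)*(1/59298) = -17267*1/59298 = -17267/59298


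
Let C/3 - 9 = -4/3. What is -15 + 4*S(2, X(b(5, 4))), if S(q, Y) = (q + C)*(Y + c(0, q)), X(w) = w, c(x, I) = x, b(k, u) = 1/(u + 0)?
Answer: 10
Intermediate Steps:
b(k, u) = 1/u
C = 23 (C = 27 + 3*(-4/3) = 27 - 4 = 23)
S(q, Y) = Y*(23 + q) (S(q, Y) = (q + 23)*(Y + 0) = (23 + q)*Y = Y*(23 + q))
-15 + 4*S(2, X(b(5, 4))) = -15 + 4*((23 + 2)/4) = -15 + 4*((¼)*25) = -15 + 4*(25/4) = -15 + 25 = 10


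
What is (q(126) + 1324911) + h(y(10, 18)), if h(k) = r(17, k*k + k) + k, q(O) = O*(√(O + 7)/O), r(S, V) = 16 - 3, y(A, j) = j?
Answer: 1324942 + √133 ≈ 1.3250e+6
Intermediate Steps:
r(S, V) = 13
q(O) = √(7 + O) (q(O) = O*(√(7 + O)/O) = √(7 + O))
h(k) = 13 + k
(q(126) + 1324911) + h(y(10, 18)) = (√(7 + 126) + 1324911) + (13 + 18) = (√133 + 1324911) + 31 = (1324911 + √133) + 31 = 1324942 + √133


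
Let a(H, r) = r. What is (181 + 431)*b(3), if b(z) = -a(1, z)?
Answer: -1836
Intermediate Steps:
b(z) = -z
(181 + 431)*b(3) = (181 + 431)*(-1*3) = 612*(-3) = -1836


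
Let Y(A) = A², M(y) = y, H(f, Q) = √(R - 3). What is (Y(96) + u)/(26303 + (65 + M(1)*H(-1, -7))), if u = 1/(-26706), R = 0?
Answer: 3244878974080/9283959364731 - 246122495*I*√3/18567918729462 ≈ 0.34951 - 2.2959e-5*I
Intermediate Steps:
H(f, Q) = I*√3 (H(f, Q) = √(0 - 3) = √(-3) = I*√3)
u = -1/26706 ≈ -3.7445e-5
(Y(96) + u)/(26303 + (65 + M(1)*H(-1, -7))) = (96² - 1/26706)/(26303 + (65 + 1*(I*√3))) = (9216 - 1/26706)/(26303 + (65 + I*√3)) = 246122495/(26706*(26368 + I*√3))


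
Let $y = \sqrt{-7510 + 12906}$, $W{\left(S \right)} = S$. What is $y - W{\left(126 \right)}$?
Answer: $-126 + 2 \sqrt{1349} \approx -52.543$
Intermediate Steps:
$y = 2 \sqrt{1349}$ ($y = \sqrt{5396} = 2 \sqrt{1349} \approx 73.458$)
$y - W{\left(126 \right)} = 2 \sqrt{1349} - 126 = -126 + 2 \sqrt{1349}$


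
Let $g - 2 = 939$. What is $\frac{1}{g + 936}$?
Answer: $\frac{1}{1877} \approx 0.00053276$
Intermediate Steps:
$g = 941$ ($g = 2 + 939 = 941$)
$\frac{1}{g + 936} = \frac{1}{941 + 936} = \frac{1}{1877}$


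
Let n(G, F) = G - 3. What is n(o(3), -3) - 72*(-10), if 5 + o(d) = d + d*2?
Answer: 721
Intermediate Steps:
o(d) = -5 + 3*d (o(d) = -5 + (d + d*2) = -5 + (d + 2*d) = -5 + 3*d)
n(G, F) = -3 + G
n(o(3), -3) - 72*(-10) = (-3 + (-5 + 3*3)) - 72*(-10) = (-3 + (-5 + 9)) + 720 = (-3 + 4) + 720 = 1 + 720 = 721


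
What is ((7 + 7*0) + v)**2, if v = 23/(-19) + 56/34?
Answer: 5769604/104329 ≈ 55.302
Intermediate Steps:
v = 141/323 (v = 23*(-1/19) + 56*(1/34) = -23/19 + 28/17 = 141/323 ≈ 0.43653)
((7 + 7*0) + v)**2 = ((7 + 7*0) + 141/323)**2 = ((7 + 0) + 141/323)**2 = (7 + 141/323)**2 = (2402/323)**2 = 5769604/104329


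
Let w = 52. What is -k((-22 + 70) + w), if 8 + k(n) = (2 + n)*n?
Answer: -10192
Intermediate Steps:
k(n) = -8 + n*(2 + n) (k(n) = -8 + (2 + n)*n = -8 + n*(2 + n))
-k((-22 + 70) + w) = -(-8 + ((-22 + 70) + 52)**2 + 2*((-22 + 70) + 52)) = -(-8 + (48 + 52)**2 + 2*(48 + 52)) = -(-8 + 100**2 + 2*100) = -(-8 + 10000 + 200) = -1*10192 = -10192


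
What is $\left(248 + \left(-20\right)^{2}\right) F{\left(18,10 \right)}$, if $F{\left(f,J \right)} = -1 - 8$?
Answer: $-5832$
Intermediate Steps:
$F{\left(f,J \right)} = -9$ ($F{\left(f,J \right)} = -1 - 8 = -9$)
$\left(248 + \left(-20\right)^{2}\right) F{\left(18,10 \right)} = \left(248 + \left(-20\right)^{2}\right) \left(-9\right) = \left(248 + 400\right) \left(-9\right) = 648 \left(-9\right) = -5832$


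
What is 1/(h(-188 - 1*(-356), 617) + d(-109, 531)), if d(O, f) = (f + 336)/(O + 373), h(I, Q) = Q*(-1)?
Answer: -88/54007 ≈ -0.0016294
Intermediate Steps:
h(I, Q) = -Q
d(O, f) = (336 + f)/(373 + O)
1/(h(-188 - 1*(-356), 617) + d(-109, 531)) = 1/(-1*617 + (336 + 531)/(373 - 109)) = 1/(-617 + 867/264) = 1/(-617 + (1/264)*867) = 1/(-617 + 289/88) = 1/(-54007/88) = -88/54007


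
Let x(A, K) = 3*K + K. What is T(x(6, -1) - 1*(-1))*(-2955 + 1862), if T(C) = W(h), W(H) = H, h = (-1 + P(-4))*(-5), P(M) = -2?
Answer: -16395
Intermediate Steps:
h = 15 (h = (-1 - 2)*(-5) = -3*(-5) = 15)
x(A, K) = 4*K
T(C) = 15
T(x(6, -1) - 1*(-1))*(-2955 + 1862) = 15*(-2955 + 1862) = 15*(-1093) = -16395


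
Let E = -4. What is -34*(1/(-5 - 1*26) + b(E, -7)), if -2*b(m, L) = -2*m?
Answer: 4250/31 ≈ 137.10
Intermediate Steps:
b(m, L) = m (b(m, L) = -(-1)*m = m)
-34*(1/(-5 - 1*26) + b(E, -7)) = -34*(1/(-5 - 1*26) - 4) = -34*(1/(-5 - 26) - 4) = -34*(1/(-31) - 4) = -34*(-1/31 - 4) = -34*(-125/31) = 4250/31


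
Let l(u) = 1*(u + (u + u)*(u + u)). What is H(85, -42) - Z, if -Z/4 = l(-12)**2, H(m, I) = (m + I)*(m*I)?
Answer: 1118874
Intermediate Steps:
l(u) = u + 4*u**2 (l(u) = 1*(u + (2*u)*(2*u)) = 1*(u + 4*u**2) = u + 4*u**2)
H(m, I) = I*m*(I + m) (H(m, I) = (I + m)*(I*m) = I*m*(I + m))
Z = -1272384 (Z = -4*144*(1 + 4*(-12))**2 = -4*144*(1 - 48)**2 = -4*(-12*(-47))**2 = -4*564**2 = -4*318096 = -1272384)
H(85, -42) - Z = -42*85*(-42 + 85) - 1*(-1272384) = -42*85*43 + 1272384 = -153510 + 1272384 = 1118874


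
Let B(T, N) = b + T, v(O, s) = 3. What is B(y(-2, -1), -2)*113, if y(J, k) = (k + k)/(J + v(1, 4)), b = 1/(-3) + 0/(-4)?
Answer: -791/3 ≈ -263.67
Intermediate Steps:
b = -⅓ (b = 1*(-⅓) + 0*(-¼) = -⅓ + 0 = -⅓ ≈ -0.33333)
y(J, k) = 2*k/(3 + J) (y(J, k) = (k + k)/(J + 3) = (2*k)/(3 + J) = 2*k/(3 + J))
B(T, N) = -⅓ + T
B(y(-2, -1), -2)*113 = (-⅓ + 2*(-1)/(3 - 2))*113 = (-⅓ + 2*(-1)/1)*113 = (-⅓ + 2*(-1)*1)*113 = (-⅓ - 2)*113 = -7/3*113 = -791/3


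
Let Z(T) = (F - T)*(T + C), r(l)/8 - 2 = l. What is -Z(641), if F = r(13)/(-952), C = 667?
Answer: 99792552/119 ≈ 8.3859e+5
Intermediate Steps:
r(l) = 16 + 8*l
F = -15/119 (F = (16 + 8*13)/(-952) = (16 + 104)*(-1/952) = 120*(-1/952) = -15/119 ≈ -0.12605)
Z(T) = (667 + T)*(-15/119 - T) (Z(T) = (-15/119 - T)*(T + 667) = (-15/119 - T)*(667 + T) = (667 + T)*(-15/119 - T))
-Z(641) = -(-10005/119 - 1*641**2 - 79388/119*641) = -(-10005/119 - 1*410881 - 50887708/119) = -(-10005/119 - 410881 - 50887708/119) = -1*(-99792552/119) = 99792552/119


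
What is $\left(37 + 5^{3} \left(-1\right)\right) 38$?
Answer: $-3344$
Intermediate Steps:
$\left(37 + 5^{3} \left(-1\right)\right) 38 = \left(37 + 125 \left(-1\right)\right) 38 = \left(37 - 125\right) 38 = \left(-88\right) 38 = -3344$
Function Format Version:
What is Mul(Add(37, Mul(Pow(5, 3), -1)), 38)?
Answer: -3344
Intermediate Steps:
Mul(Add(37, Mul(Pow(5, 3), -1)), 38) = Mul(Add(37, Mul(125, -1)), 38) = Mul(Add(37, -125), 38) = Mul(-88, 38) = -3344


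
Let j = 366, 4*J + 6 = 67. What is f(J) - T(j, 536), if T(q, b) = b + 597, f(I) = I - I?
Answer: -1133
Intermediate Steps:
J = 61/4 (J = -3/2 + (¼)*67 = -3/2 + 67/4 = 61/4 ≈ 15.250)
f(I) = 0
T(q, b) = 597 + b
f(J) - T(j, 536) = 0 - (597 + 536) = 0 - 1*1133 = 0 - 1133 = -1133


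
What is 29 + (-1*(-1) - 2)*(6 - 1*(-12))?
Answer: 11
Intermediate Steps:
29 + (-1*(-1) - 2)*(6 - 1*(-12)) = 29 + (1 - 2)*(6 + 12) = 29 - 1*18 = 29 - 18 = 11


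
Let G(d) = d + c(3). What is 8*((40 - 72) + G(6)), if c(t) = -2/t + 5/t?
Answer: -200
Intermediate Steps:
c(t) = 3/t
G(d) = 1 + d (G(d) = d + 3/3 = d + 3*(⅓) = d + 1 = 1 + d)
8*((40 - 72) + G(6)) = 8*((40 - 72) + (1 + 6)) = 8*(-32 + 7) = 8*(-25) = -200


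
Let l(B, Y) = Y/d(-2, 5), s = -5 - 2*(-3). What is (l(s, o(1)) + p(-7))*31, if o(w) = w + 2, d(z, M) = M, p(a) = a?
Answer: -992/5 ≈ -198.40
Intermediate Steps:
o(w) = 2 + w
s = 1 (s = -5 + 6 = 1)
l(B, Y) = Y/5
(l(s, o(1)) + p(-7))*31 = ((2 + 1)/5 - 7)*31 = ((1/5)*3 - 7)*31 = (3/5 - 7)*31 = -32/5*31 = -992/5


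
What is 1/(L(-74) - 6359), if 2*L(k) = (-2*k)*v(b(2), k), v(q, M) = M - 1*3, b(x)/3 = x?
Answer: -1/12057 ≈ -8.2939e-5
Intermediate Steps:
b(x) = 3*x
v(q, M) = -3 + M (v(q, M) = M - 3 = -3 + M)
L(k) = -k*(-3 + k) (L(k) = ((-2*k)*(-3 + k))/2 = (-2*k*(-3 + k))/2 = -k*(-3 + k))
1/(L(-74) - 6359) = 1/(-74*(3 - 1*(-74)) - 6359) = 1/(-74*(3 + 74) - 6359) = 1/(-74*77 - 6359) = 1/(-5698 - 6359) = 1/(-12057) = -1/12057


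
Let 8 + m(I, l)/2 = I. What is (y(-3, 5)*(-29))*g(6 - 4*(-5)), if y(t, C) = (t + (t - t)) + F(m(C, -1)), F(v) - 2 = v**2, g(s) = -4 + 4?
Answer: 0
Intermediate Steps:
m(I, l) = -16 + 2*I
g(s) = 0
F(v) = 2 + v**2
y(t, C) = 2 + t + (-16 + 2*C)**2 (y(t, C) = (t + (t - t)) + (2 + (-16 + 2*C)**2) = (t + 0) + (2 + (-16 + 2*C)**2) = t + (2 + (-16 + 2*C)**2) = 2 + t + (-16 + 2*C)**2)
(y(-3, 5)*(-29))*g(6 - 4*(-5)) = ((2 - 3 + 4*(-8 + 5)**2)*(-29))*0 = ((2 - 3 + 4*(-3)**2)*(-29))*0 = ((2 - 3 + 4*9)*(-29))*0 = ((2 - 3 + 36)*(-29))*0 = (35*(-29))*0 = -1015*0 = 0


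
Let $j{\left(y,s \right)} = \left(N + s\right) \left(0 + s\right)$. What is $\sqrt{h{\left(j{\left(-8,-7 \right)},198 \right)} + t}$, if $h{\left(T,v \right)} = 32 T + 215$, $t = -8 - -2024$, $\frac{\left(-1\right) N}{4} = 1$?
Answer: $\sqrt{4695} \approx 68.52$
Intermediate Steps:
$N = -4$ ($N = \left(-4\right) 1 = -4$)
$j{\left(y,s \right)} = s \left(-4 + s\right)$ ($j{\left(y,s \right)} = \left(-4 + s\right) \left(0 + s\right) = \left(-4 + s\right) s = s \left(-4 + s\right)$)
$t = 2016$ ($t = -8 + 2024 = 2016$)
$h{\left(T,v \right)} = 215 + 32 T$
$\sqrt{h{\left(j{\left(-8,-7 \right)},198 \right)} + t} = \sqrt{\left(215 + 32 \left(- 7 \left(-4 - 7\right)\right)\right) + 2016} = \sqrt{\left(215 + 32 \left(\left(-7\right) \left(-11\right)\right)\right) + 2016} = \sqrt{\left(215 + 32 \cdot 77\right) + 2016} = \sqrt{\left(215 + 2464\right) + 2016} = \sqrt{2679 + 2016} = \sqrt{4695}$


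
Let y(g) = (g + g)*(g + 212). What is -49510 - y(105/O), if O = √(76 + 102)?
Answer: -4417415/89 - 22260*√178/89 ≈ -52971.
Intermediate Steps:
O = √178 ≈ 13.342
y(g) = 2*g*(212 + g) (y(g) = (2*g)*(212 + g) = 2*g*(212 + g))
-49510 - y(105/O) = -49510 - 2*105/(√178)*(212 + 105/(√178)) = -49510 - 2*105*(√178/178)*(212 + 105*(√178/178)) = -49510 - 2*105*√178/178*(212 + 105*√178/178) = -49510 - 105*√178*(212 + 105*√178/178)/89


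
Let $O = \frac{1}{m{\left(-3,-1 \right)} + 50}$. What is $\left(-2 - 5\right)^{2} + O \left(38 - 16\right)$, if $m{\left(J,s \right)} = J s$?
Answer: $\frac{2619}{53} \approx 49.415$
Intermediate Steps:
$O = \frac{1}{53}$ ($O = \frac{1}{\left(-3\right) \left(-1\right) + 50} = \frac{1}{3 + 50} = \frac{1}{53} \approx 0.018868$)
$\left(-2 - 5\right)^{2} + O \left(38 - 16\right) = \left(-2 - 5\right)^{2} + \frac{38 - 16}{53} = \left(-7\right)^{2} + \frac{1}{53} \cdot 22 = 49 + \frac{22}{53} = \frac{2619}{53}$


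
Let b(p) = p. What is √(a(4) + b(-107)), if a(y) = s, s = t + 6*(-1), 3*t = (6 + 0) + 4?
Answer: I*√987/3 ≈ 10.472*I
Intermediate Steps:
t = 10/3 (t = ((6 + 0) + 4)/3 = (6 + 4)/3 = (⅓)*10 = 10/3 ≈ 3.3333)
s = -8/3 (s = 10/3 + 6*(-1) = 10/3 - 6 = -8/3 ≈ -2.6667)
a(y) = -8/3
√(a(4) + b(-107)) = √(-8/3 - 107) = √(-329/3) = I*√987/3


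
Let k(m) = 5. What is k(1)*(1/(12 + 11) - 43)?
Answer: -4940/23 ≈ -214.78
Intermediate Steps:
k(1)*(1/(12 + 11) - 43) = 5*(1/(12 + 11) - 43) = 5*(1/23 - 43) = 5*(-988/23) = -4940/23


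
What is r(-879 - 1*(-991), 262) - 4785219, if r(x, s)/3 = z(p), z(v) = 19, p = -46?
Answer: -4785162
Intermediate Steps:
r(x, s) = 57 (r(x, s) = 3*19 = 57)
r(-879 - 1*(-991), 262) - 4785219 = 57 - 4785219 = -4785162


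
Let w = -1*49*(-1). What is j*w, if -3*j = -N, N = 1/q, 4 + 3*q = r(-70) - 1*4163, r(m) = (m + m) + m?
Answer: -49/4377 ≈ -0.011195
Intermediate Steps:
r(m) = 3*m (r(m) = 2*m + m = 3*m)
q = -1459 (q = -4/3 + (3*(-70) - 1*4163)/3 = -4/3 + (-210 - 4163)/3 = -4/3 + (⅓)*(-4373) = -4/3 - 4373/3 = -1459)
N = -1/1459 (N = 1/(-1459) = -1/1459 ≈ -0.00068540)
j = -1/4377 (j = -(-1)*(-1)/(3*1459) = -⅓*1/1459 = -1/4377 ≈ -0.00022847)
w = 49 (w = -49*(-1) = 49)
j*w = -1/4377*49 = -49/4377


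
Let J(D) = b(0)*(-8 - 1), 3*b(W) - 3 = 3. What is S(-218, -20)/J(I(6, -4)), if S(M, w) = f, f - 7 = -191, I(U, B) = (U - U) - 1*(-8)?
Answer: 92/9 ≈ 10.222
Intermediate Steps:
b(W) = 2 (b(W) = 1 + (⅓)*3 = 1 + 1 = 2)
I(U, B) = 8 (I(U, B) = 0 + 8 = 8)
f = -184 (f = 7 - 191 = -184)
S(M, w) = -184
J(D) = -18 (J(D) = 2*(-8 - 1) = 2*(-9) = -18)
S(-218, -20)/J(I(6, -4)) = -184/(-18) = -184*(-1/18) = 92/9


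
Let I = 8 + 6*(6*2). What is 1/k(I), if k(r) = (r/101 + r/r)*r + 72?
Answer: 101/21752 ≈ 0.0046433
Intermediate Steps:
I = 80 (I = 8 + 6*12 = 8 + 72 = 80)
k(r) = 72 + r*(1 + r/101) (k(r) = (r*(1/101) + 1)*r + 72 = (r/101 + 1)*r + 72 = (1 + r/101)*r + 72 = r*(1 + r/101) + 72 = 72 + r*(1 + r/101))
1/k(I) = 1/(72 + 80 + (1/101)*80²) = 1/(72 + 80 + (1/101)*6400) = 1/(72 + 80 + 6400/101) = 1/(21752/101) = 101/21752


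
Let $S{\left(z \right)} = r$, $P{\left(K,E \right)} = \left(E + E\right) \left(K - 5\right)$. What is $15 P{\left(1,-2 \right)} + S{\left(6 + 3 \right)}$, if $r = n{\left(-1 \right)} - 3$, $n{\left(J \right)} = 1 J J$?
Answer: $238$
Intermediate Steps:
$n{\left(J \right)} = J^{2}$ ($n{\left(J \right)} = J J = J^{2}$)
$P{\left(K,E \right)} = 2 E \left(-5 + K\right)$
$r = -2$ ($r = \left(-1\right)^{2} - 3 = 1 - 3 = -2$)
$S{\left(z \right)} = -2$
$15 P{\left(1,-2 \right)} + S{\left(6 + 3 \right)} = 15 \cdot 2 \left(-2\right) \left(-5 + 1\right) - 2 = 15 \cdot 2 \left(-2\right) \left(-4\right) - 2 = 15 \cdot 16 - 2 = 240 - 2 = 238$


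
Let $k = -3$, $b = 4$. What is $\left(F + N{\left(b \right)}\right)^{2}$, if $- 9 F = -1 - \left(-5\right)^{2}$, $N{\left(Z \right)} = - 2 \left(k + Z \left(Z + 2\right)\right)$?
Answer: $\frac{123904}{81} \approx 1529.7$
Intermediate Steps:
$N{\left(Z \right)} = 6 - 2 Z \left(2 + Z\right)$ ($N{\left(Z \right)} = - 2 \left(-3 + Z \left(Z + 2\right)\right) = - 2 \left(-3 + Z \left(2 + Z\right)\right) = 6 - 2 Z \left(2 + Z\right)$)
$F = \frac{26}{9}$ ($F = - \frac{-1 - \left(-5\right)^{2}}{9} = - \frac{-1 - 25}{9} = \left(- \frac{1}{9}\right) \left(-26\right) = \frac{26}{9} \approx 2.8889$)
$\left(F + N{\left(b \right)}\right)^{2} = \left(\frac{26}{9} - \left(10 + 32\right)\right)^{2} = \left(\frac{26}{9} - 42\right)^{2} = \left(- \frac{352}{9}\right)^{2} = \frac{123904}{81}$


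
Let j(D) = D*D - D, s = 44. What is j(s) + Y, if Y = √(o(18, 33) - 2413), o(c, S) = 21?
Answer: 1892 + 2*I*√598 ≈ 1892.0 + 48.908*I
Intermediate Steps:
j(D) = D² - D
Y = 2*I*√598 (Y = √(21 - 2413) = √(-2392) = 2*I*√598 ≈ 48.908*I)
j(s) + Y = 44*(-1 + 44) + 2*I*√598 = 44*43 + 2*I*√598 = 1892 + 2*I*√598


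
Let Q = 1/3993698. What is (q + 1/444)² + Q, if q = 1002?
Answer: 395228779115565097/393650824464 ≈ 1.0040e+6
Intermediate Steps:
Q = 1/3993698 ≈ 2.5039e-7
(q + 1/444)² + Q = (1002 + 1/444)² + 1/3993698 = (444889/444)² + 1/3993698 = 197926222321/197136 + 1/3993698 = 395228779115565097/393650824464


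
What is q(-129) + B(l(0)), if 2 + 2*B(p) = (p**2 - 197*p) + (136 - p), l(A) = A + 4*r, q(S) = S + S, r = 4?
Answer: -1647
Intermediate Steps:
q(S) = 2*S
l(A) = 16 + A (l(A) = A + 4*4 = A + 16 = 16 + A)
B(p) = 67 + p**2/2 - 99*p (B(p) = -1 + ((p**2 - 197*p) + (136 - p))/2 = -1 + (136 + p**2 - 198*p)/2 = -1 + (68 + p**2/2 - 99*p) = 67 + p**2/2 - 99*p)
q(-129) + B(l(0)) = 2*(-129) + (67 + (16 + 0)**2/2 - 99*(16 + 0)) = -258 + (67 + (1/2)*16**2 - 99*16) = -258 + (67 + (1/2)*256 - 1584) = -258 + (67 + 128 - 1584) = -258 - 1389 = -1647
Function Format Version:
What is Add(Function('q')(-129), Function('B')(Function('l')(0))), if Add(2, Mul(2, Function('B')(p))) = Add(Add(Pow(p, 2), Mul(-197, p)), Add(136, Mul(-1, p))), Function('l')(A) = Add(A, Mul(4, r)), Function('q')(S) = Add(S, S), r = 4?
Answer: -1647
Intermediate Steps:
Function('q')(S) = Mul(2, S)
Function('l')(A) = Add(16, A) (Function('l')(A) = Add(A, Mul(4, 4)) = Add(A, 16) = Add(16, A))
Function('B')(p) = Add(67, Mul(Rational(1, 2), Pow(p, 2)), Mul(-99, p)) (Function('B')(p) = Add(-1, Mul(Rational(1, 2), Add(Add(Pow(p, 2), Mul(-197, p)), Add(136, Mul(-1, p))))) = Add(-1, Mul(Rational(1, 2), Add(136, Pow(p, 2), Mul(-198, p)))) = Add(-1, Add(68, Mul(Rational(1, 2), Pow(p, 2)), Mul(-99, p))) = Add(67, Mul(Rational(1, 2), Pow(p, 2)), Mul(-99, p)))
Add(Function('q')(-129), Function('B')(Function('l')(0))) = Add(Mul(2, -129), Add(67, Mul(Rational(1, 2), Pow(Add(16, 0), 2)), Mul(-99, Add(16, 0)))) = Add(-258, Add(67, Mul(Rational(1, 2), Pow(16, 2)), Mul(-99, 16))) = Add(-258, Add(67, Mul(Rational(1, 2), 256), -1584)) = Add(-258, Add(67, 128, -1584)) = Add(-258, -1389) = -1647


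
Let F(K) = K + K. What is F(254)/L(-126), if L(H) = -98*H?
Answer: 127/3087 ≈ 0.041140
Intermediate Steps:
F(K) = 2*K
F(254)/L(-126) = (2*254)/((-98*(-126))) = 508/12348 = 508*(1/12348) = 127/3087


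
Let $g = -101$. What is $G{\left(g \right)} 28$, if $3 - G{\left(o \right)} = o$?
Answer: $2912$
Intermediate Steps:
$G{\left(o \right)} = 3 - o$
$G{\left(g \right)} 28 = \left(3 - -101\right) 28 = \left(3 + 101\right) 28 = 104 \cdot 28 = 2912$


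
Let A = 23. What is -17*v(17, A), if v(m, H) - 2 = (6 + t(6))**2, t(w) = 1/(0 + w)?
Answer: -24497/36 ≈ -680.47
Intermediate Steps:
t(w) = 1/w
v(m, H) = 1441/36 (v(m, H) = 2 + (6 + 1/6)**2 = 2 + (37/6)**2 = 2 + 1369/36 = 1441/36)
-17*v(17, A) = -17*1441/36 = -24497/36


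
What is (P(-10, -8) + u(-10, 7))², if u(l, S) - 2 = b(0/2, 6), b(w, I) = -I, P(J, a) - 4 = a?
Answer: 64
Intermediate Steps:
P(J, a) = 4 + a
u(l, S) = -4 (u(l, S) = 2 - 1*6 = 2 - 6 = -4)
(P(-10, -8) + u(-10, 7))² = ((4 - 8) - 4)² = (-4 - 4)² = (-8)² = 64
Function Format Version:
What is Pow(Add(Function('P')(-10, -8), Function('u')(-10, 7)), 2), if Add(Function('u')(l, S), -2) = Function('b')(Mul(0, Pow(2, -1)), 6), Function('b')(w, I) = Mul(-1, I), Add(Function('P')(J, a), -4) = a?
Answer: 64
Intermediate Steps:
Function('P')(J, a) = Add(4, a)
Function('u')(l, S) = -4 (Function('u')(l, S) = Add(2, Mul(-1, 6)) = Add(2, -6) = -4)
Pow(Add(Function('P')(-10, -8), Function('u')(-10, 7)), 2) = Pow(Add(Add(4, -8), -4), 2) = Pow(Add(-4, -4), 2) = Pow(-8, 2) = 64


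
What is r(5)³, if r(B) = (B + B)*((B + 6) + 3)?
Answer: 2744000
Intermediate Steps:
r(B) = 2*B*(9 + B) (r(B) = (2*B)*((6 + B) + 3) = (2*B)*(9 + B) = 2*B*(9 + B))
r(5)³ = (2*5*(9 + 5))³ = (2*5*14)³ = 140³ = 2744000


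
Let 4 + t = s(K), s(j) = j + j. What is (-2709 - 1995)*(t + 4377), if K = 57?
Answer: -21106848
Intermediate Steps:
s(j) = 2*j
t = 110 (t = -4 + 2*57 = -4 + 114 = 110)
(-2709 - 1995)*(t + 4377) = (-2709 - 1995)*(110 + 4377) = -4704*4487 = -21106848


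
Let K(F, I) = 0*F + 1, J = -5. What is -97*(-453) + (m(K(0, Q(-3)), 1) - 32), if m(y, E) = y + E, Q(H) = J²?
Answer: 43911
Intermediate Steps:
Q(H) = 25 (Q(H) = (-5)² = 25)
K(F, I) = 1 (K(F, I) = 0 + 1 = 1)
m(y, E) = E + y
-97*(-453) + (m(K(0, Q(-3)), 1) - 32) = -97*(-453) + ((1 + 1) - 32) = 43941 + (2 - 32) = 43941 - 30 = 43911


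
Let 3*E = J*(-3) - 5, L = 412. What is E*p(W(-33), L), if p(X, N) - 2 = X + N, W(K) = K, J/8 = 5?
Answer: -15875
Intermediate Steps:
J = 40 (J = 8*5 = 40)
p(X, N) = 2 + N + X (p(X, N) = 2 + (X + N) = 2 + (N + X) = 2 + N + X)
E = -125/3 (E = (40*(-3) - 5)/3 = (-120 - 5)/3 = (⅓)*(-125) = -125/3 ≈ -41.667)
E*p(W(-33), L) = -125*(2 + 412 - 33)/3 = -125/3*381 = -15875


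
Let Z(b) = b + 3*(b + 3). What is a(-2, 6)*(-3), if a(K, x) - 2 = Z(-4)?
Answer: 15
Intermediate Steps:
Z(b) = 9 + 4*b (Z(b) = b + 3*(3 + b) = b + (9 + 3*b) = 9 + 4*b)
a(K, x) = -5 (a(K, x) = 2 + (9 + 4*(-4)) = 2 + (9 - 16) = 2 - 7 = -5)
a(-2, 6)*(-3) = -5*(-3) = 15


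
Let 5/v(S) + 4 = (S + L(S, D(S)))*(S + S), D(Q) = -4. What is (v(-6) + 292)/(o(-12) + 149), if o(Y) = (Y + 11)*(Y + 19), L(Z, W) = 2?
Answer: 12853/6248 ≈ 2.0571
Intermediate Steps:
o(Y) = (11 + Y)*(19 + Y)
v(S) = 5/(-4 + 2*S*(2 + S)) (v(S) = 5/(-4 + (S + 2)*(S + S)) = 5/(-4 + (2 + S)*(2*S)) = 5/(-4 + 2*S*(2 + S)))
(v(-6) + 292)/(o(-12) + 149) = (5/(2*(-2 + (-6)² + 2*(-6))) + 292)/((209 + (-12)² + 30*(-12)) + 149) = (5/(2*(-2 + 36 - 12)) + 292)/((209 + 144 - 360) + 149) = ((5/2)/22 + 292)/(-7 + 149) = ((5/2)*(1/22) + 292)/142 = (5/44 + 292)*(1/142) = (12853/44)*(1/142) = 12853/6248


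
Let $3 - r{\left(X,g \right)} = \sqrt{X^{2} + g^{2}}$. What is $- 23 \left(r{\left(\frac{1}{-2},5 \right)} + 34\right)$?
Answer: $-851 + \frac{23 \sqrt{101}}{2} \approx -735.43$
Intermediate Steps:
$r{\left(X,g \right)} = 3 - \sqrt{X^{2} + g^{2}}$
$- 23 \left(r{\left(\frac{1}{-2},5 \right)} + 34\right) = - 23 \left(\left(3 - \sqrt{\left(\frac{1}{-2}\right)^{2} + 5^{2}}\right) + 34\right) = - 23 \left(\left(3 - \sqrt{\left(- \frac{1}{2}\right)^{2} + 25}\right) + 34\right) = - 23 \left(\left(3 - \sqrt{\frac{1}{4} + 25}\right) + 34\right) = - 23 \left(\left(3 - \sqrt{\frac{101}{4}}\right) + 34\right) = - 23 \left(\left(3 - \frac{\sqrt{101}}{2}\right) + 34\right) = - 23 \left(37 - \frac{\sqrt{101}}{2}\right) = -851 + \frac{23 \sqrt{101}}{2}$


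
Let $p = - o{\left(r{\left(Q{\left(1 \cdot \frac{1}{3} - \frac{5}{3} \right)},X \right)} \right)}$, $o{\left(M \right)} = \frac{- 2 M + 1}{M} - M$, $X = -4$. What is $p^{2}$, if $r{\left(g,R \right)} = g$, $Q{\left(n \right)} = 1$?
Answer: $4$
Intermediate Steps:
$o{\left(M \right)} = - M + \frac{1 - 2 M}{M}$ ($o{\left(M \right)} = \frac{1 - 2 M}{M} - M = - M + \frac{1 - 2 M}{M}$)
$p = 2$ ($p = - (\frac{-2 + 1^{-1} - 1}{1}) = - (-2 + 1 - 1) = \left(-1\right) \left(-2\right) = 2$)
$p^{2} = 2^{2} = 4$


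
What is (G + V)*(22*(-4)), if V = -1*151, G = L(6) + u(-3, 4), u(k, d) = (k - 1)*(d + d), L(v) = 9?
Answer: 15312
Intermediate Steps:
u(k, d) = 2*d*(-1 + k) (u(k, d) = (-1 + k)*(2*d) = 2*d*(-1 + k))
G = -23 (G = 9 + 2*4*(-1 - 3) = 9 + 2*4*(-4) = 9 - 32 = -23)
V = -151
(G + V)*(22*(-4)) = (-23 - 151)*(22*(-4)) = -174*(-88) = 15312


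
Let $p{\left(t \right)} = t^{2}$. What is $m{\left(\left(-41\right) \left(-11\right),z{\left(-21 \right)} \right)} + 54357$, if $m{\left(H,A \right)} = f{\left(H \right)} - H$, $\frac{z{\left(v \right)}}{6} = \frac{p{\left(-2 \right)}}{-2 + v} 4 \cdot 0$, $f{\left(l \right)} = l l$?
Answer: $257307$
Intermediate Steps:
$f{\left(l \right)} = l^{2}$
$z{\left(v \right)} = 0$ ($z{\left(v \right)} = 6 \frac{\left(-2\right)^{2}}{-2 + v} 4 \cdot 0 = 6 \frac{4}{-2 + v} 0 = 6 \cdot 0 = 0$)
$m{\left(H,A \right)} = H^{2} - H$
$m{\left(\left(-41\right) \left(-11\right),z{\left(-21 \right)} \right)} + 54357 = \left(-41\right) \left(-11\right) \left(-1 - -451\right) + 54357 = 451 \left(-1 + 451\right) + 54357 = 451 \cdot 450 + 54357 = 202950 + 54357 = 257307$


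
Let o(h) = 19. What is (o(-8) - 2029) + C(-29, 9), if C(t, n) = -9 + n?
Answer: -2010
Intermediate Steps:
(o(-8) - 2029) + C(-29, 9) = (19 - 2029) + (-9 + 9) = -2010 + 0 = -2010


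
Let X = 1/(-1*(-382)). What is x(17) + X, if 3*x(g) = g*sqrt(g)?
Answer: 1/382 + 17*sqrt(17)/3 ≈ 23.367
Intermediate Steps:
x(g) = g**(3/2)/3 (x(g) = (g*sqrt(g))/3 = g**(3/2)/3)
X = 1/382 ≈ 0.0026178
x(17) + X = 17**(3/2)/3 + 1/382 = (17*sqrt(17))/3 + 1/382 = 17*sqrt(17)/3 + 1/382 = 1/382 + 17*sqrt(17)/3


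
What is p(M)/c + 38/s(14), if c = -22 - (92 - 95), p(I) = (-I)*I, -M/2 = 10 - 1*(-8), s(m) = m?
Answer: 9433/133 ≈ 70.925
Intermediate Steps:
M = -36 (M = -2*(10 - 1*(-8)) = -2*(10 + 8) = -2*18 = -36)
p(I) = -I²
c = -19 (c = -22 - 1*(-3) = -22 + 3 = -19)
p(M)/c + 38/s(14) = -1*(-36)²/(-19) + 38/14 = -1*1296*(-1/19) + 38*(1/14) = -1296*(-1/19) + 19/7 = 1296/19 + 19/7 = 9433/133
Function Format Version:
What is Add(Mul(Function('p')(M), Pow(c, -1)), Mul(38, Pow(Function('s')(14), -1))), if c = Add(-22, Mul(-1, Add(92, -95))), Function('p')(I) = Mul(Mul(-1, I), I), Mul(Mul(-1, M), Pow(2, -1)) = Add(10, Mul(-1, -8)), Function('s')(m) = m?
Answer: Rational(9433, 133) ≈ 70.925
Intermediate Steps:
M = -36 (M = Mul(-2, Add(10, Mul(-1, -8))) = Mul(-2, Add(10, 8)) = Mul(-2, 18) = -36)
Function('p')(I) = Mul(-1, Pow(I, 2))
c = -19 (c = Add(-22, Mul(-1, -3)) = Add(-22, 3) = -19)
Add(Mul(Function('p')(M), Pow(c, -1)), Mul(38, Pow(Function('s')(14), -1))) = Add(Mul(Mul(-1, Pow(-36, 2)), Pow(-19, -1)), Mul(38, Pow(14, -1))) = Add(Mul(Mul(-1, 1296), Rational(-1, 19)), Mul(38, Rational(1, 14))) = Add(Mul(-1296, Rational(-1, 19)), Rational(19, 7)) = Add(Rational(1296, 19), Rational(19, 7)) = Rational(9433, 133)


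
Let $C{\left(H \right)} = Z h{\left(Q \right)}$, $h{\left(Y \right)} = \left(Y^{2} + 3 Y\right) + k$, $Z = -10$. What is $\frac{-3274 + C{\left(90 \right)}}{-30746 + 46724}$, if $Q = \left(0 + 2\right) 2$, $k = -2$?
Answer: $- \frac{589}{2663} \approx -0.22118$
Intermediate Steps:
$Q = 4$ ($Q = 2 \cdot 2 = 4$)
$h{\left(Y \right)} = -2 + Y^{2} + 3 Y$ ($h{\left(Y \right)} = \left(Y^{2} + 3 Y\right) - 2 = -2 + Y^{2} + 3 Y$)
$C{\left(H \right)} = -260$ ($C{\left(H \right)} = - 10 \left(-2 + 4^{2} + 3 \cdot 4\right) = - 10 \left(-2 + 16 + 12\right) = \left(-10\right) 26 = -260$)
$\frac{-3274 + C{\left(90 \right)}}{-30746 + 46724} = \frac{-3274 - 260}{-30746 + 46724} = - \frac{3534}{15978} = \left(-3534\right) \frac{1}{15978} = - \frac{589}{2663}$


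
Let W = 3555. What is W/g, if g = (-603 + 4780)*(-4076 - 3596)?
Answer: -3555/32045944 ≈ -0.00011093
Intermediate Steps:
g = -32045944 (g = 4177*(-7672) = -32045944)
W/g = 3555/(-32045944) = 3555*(-1/32045944) = -3555/32045944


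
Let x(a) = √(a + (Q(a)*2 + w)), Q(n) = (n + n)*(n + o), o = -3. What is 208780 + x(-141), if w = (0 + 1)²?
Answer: 208780 + 2*√20269 ≈ 2.0906e+5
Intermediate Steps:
Q(n) = 2*n*(-3 + n) (Q(n) = (n + n)*(n - 3) = (2*n)*(-3 + n) = 2*n*(-3 + n))
w = 1 (w = 1² = 1)
x(a) = √(1 + a + 4*a*(-3 + a)) (x(a) = √(a + ((2*a*(-3 + a))*2 + 1)) = √(a + (4*a*(-3 + a) + 1)) = √(a + (1 + 4*a*(-3 + a))) = √(1 + a + 4*a*(-3 + a)))
208780 + x(-141) = 208780 + √(1 - 141 + 4*(-141)*(-3 - 141)) = 208780 + √(1 - 141 + 4*(-141)*(-144)) = 208780 + √(1 - 141 + 81216) = 208780 + √81076 = 208780 + 2*√20269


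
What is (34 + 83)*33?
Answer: 3861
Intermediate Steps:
(34 + 83)*33 = 117*33 = 3861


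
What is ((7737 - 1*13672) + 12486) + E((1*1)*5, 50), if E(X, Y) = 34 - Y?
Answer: 6535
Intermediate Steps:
((7737 - 1*13672) + 12486) + E((1*1)*5, 50) = ((7737 - 1*13672) + 12486) + (34 - 1*50) = ((7737 - 13672) + 12486) + (34 - 50) = (-5935 + 12486) - 16 = 6551 - 16 = 6535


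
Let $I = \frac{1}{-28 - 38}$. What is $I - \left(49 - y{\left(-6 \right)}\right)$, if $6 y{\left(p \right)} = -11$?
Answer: $- \frac{1678}{33} \approx -50.849$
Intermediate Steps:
$y{\left(p \right)} = - \frac{11}{6}$ ($y{\left(p \right)} = \frac{1}{6} \left(-11\right) = - \frac{11}{6}$)
$I = - \frac{1}{66}$ ($I = \frac{1}{-66} = - \frac{1}{66} \approx -0.015152$)
$I - \left(49 - y{\left(-6 \right)}\right) = - \frac{1}{66} - \left(49 - - \frac{11}{6}\right) = - \frac{1}{66} - \left(49 + \frac{11}{6}\right) = - \frac{1}{66} - \frac{305}{6} = - \frac{1678}{33}$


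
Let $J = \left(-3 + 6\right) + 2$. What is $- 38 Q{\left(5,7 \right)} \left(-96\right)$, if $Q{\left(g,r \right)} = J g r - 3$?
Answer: $627456$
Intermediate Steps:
$J = 5$ ($J = 3 + 2 = 5$)
$Q{\left(g,r \right)} = -3 + 5 g r$ ($Q{\left(g,r \right)} = 5 g r - 3 = -3 + 5 g r$)
$- 38 Q{\left(5,7 \right)} \left(-96\right) = - 38 \left(-3 + 5 \cdot 5 \cdot 7\right) \left(-96\right) = - 38 \left(-3 + 175\right) \left(-96\right) = \left(-38\right) 172 \left(-96\right) = \left(-6536\right) \left(-96\right) = 627456$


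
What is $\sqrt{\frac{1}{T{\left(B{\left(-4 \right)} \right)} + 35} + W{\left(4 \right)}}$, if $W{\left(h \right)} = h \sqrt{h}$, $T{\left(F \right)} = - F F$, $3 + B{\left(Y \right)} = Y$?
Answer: $\frac{\sqrt{1554}}{14} \approx 2.8158$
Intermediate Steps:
$B{\left(Y \right)} = -3 + Y$
$T{\left(F \right)} = - F^{2}$
$W{\left(h \right)} = h^{\frac{3}{2}}$
$\sqrt{\frac{1}{T{\left(B{\left(-4 \right)} \right)} + 35} + W{\left(4 \right)}} = \sqrt{\frac{1}{- \left(-3 - 4\right)^{2} + 35} + 4^{\frac{3}{2}}} = \sqrt{\frac{1}{- \left(-7\right)^{2} + 35} + 8} = \sqrt{\frac{1}{\left(-1\right) 49 + 35} + 8} = \sqrt{\frac{1}{-49 + 35} + 8} = \sqrt{\frac{1}{-14} + 8} = \sqrt{- \frac{1}{14} + 8} = \sqrt{\frac{111}{14}} = \frac{\sqrt{1554}}{14}$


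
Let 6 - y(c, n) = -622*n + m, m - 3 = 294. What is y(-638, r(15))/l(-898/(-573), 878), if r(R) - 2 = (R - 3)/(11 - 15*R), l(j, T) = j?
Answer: 56290947/96086 ≈ 585.84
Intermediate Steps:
m = 297 (m = 3 + 294 = 297)
r(R) = 2 + (-3 + R)/(11 - 15*R) (r(R) = 2 + (R - 3)/(11 - 15*R) = 2 + (-3 + R)/(11 - 15*R))
y(c, n) = -291 + 622*n (y(c, n) = 6 - (-622*n + 297) = 6 - (297 - 622*n) = 6 + (-297 + 622*n) = -291 + 622*n)
y(-638, r(15))/l(-898/(-573), 878) = (-291 + 622*((-19 + 29*15)/(-11 + 15*15)))/((-898/(-573))) = (-291 + 622*((-19 + 435)/(-11 + 225)))/((-898*(-1/573))) = (-291 + 622*(416/214))/(898/573) = (-291 + 622*((1/214)*416))*(573/898) = (-291 + 622*(208/107))*(573/898) = (-291 + 129376/107)*(573/898) = (98239/107)*(573/898) = 56290947/96086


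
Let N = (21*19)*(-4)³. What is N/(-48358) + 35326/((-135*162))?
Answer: -287455597/264397365 ≈ -1.0872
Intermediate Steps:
N = -25536 (N = 399*(-64) = -25536)
N/(-48358) + 35326/((-135*162)) = -25536/(-48358) + 35326/((-135*162)) = -25536*(-1/48358) + 35326/(-21870) = 12768/24179 + 35326*(-1/21870) = 12768/24179 - 17663/10935 = -287455597/264397365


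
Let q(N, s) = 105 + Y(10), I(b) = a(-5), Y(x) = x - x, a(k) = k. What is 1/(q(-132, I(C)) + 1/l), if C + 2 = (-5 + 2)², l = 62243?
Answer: 62243/6535516 ≈ 0.0095238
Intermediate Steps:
Y(x) = 0
C = 7 (C = -2 + (-5 + 2)² = -2 + (-3)² = -2 + 9 = 7)
I(b) = -5
q(N, s) = 105 (q(N, s) = 105 + 0 = 105)
1/(q(-132, I(C)) + 1/l) = 1/(105 + 1/62243) = 1/(6535516/62243) = 62243/6535516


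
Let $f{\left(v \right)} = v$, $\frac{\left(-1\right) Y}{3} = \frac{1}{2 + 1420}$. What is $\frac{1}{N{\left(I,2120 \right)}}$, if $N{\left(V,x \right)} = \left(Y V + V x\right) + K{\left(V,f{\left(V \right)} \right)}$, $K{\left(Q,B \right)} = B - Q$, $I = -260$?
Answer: $- \frac{237}{130634270} \approx -1.8142 \cdot 10^{-6}$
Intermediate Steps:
$Y = - \frac{1}{474}$ ($Y = - \frac{3}{2 + 1420} = - \frac{3}{1422} = \left(-3\right) \frac{1}{1422} = - \frac{1}{474} \approx -0.0021097$)
$N{\left(V,x \right)} = - \frac{V}{474} + V x$ ($N{\left(V,x \right)} = \left(- \frac{V}{474} + V x\right) + \left(V - V\right) = \left(- \frac{V}{474} + V x\right) + 0 = - \frac{V}{474} + V x$)
$\frac{1}{N{\left(I,2120 \right)}} = \frac{1}{\left(-260\right) \left(- \frac{1}{474} + 2120\right)} = \frac{1}{\left(-260\right) \frac{1004879}{474}} = \frac{1}{- \frac{130634270}{237}} = - \frac{237}{130634270}$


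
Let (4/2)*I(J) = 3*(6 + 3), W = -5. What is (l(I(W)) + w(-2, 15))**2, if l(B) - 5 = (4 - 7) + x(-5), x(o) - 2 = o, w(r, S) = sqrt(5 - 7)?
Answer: (-1 + I*sqrt(2))**2 ≈ -1.0 - 2.8284*I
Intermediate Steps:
w(r, S) = I*sqrt(2) (w(r, S) = sqrt(-2) = I*sqrt(2))
x(o) = 2 + o
I(J) = 27/2 (I(J) = (3*(6 + 3))/2 = (3*9)/2 = (1/2)*27 = 27/2)
l(B) = -1 (l(B) = 5 + ((4 - 7) + (2 - 5)) = 5 + (-3 - 3) = 5 - 6 = -1)
(l(I(W)) + w(-2, 15))**2 = (-1 + I*sqrt(2))**2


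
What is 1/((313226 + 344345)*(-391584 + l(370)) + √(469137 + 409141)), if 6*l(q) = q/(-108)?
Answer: -27030759210746604/6960276096530277018751087513 - 104976*√878278/6960276096530277018751087513 ≈ -3.8836e-12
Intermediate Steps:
l(q) = -q/648 (l(q) = (q/(-108))/6 = (q*(-1/108))/6 = (-q/108)/6 = -q/648)
1/((313226 + 344345)*(-391584 + l(370)) + √(469137 + 409141)) = 1/((313226 + 344345)*(-391584 - 1/648*370) + √(469137 + 409141)) = 1/(657571*(-391584 - 185/324) + √878278) = 1/(657571*(-126873401/324) + √878278) = 1/(-83428269168971/324 + √878278)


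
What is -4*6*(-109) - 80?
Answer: 2536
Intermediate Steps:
-4*6*(-109) - 80 = -24*(-109) - 80 = 2616 - 80 = 2536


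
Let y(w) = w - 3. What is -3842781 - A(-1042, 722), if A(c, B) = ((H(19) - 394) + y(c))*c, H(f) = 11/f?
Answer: -101490699/19 ≈ -5.3416e+6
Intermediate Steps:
y(w) = -3 + w
A(c, B) = c*(-7532/19 + c) (A(c, B) = ((11/19 - 394) + (-3 + c))*c = (-7475/19 + (-3 + c))*c = (-7532/19 + c)*c = c*(-7532/19 + c))
-3842781 - A(-1042, 722) = -3842781 - (-1042)*(-7532 + 19*(-1042))/19 = -3842781 - (-1042)*(-7532 - 19798)/19 = -3842781 - (-1042)*(-27330)/19 = -3842781 - 1*28477860/19 = -3842781 - 28477860/19 = -101490699/19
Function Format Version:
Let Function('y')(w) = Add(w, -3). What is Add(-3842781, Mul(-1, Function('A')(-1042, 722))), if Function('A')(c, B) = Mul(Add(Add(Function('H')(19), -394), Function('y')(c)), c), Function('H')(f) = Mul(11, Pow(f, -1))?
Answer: Rational(-101490699, 19) ≈ -5.3416e+6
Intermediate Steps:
Function('y')(w) = Add(-3, w)
Function('A')(c, B) = Mul(c, Add(Rational(-7532, 19), c)) (Function('A')(c, B) = Mul(Add(Add(Mul(11, Pow(19, -1)), -394), Add(-3, c)), c) = Mul(Add(Add(Mul(11, Rational(1, 19)), -394), Add(-3, c)), c) = Mul(Add(Add(Rational(11, 19), -394), Add(-3, c)), c) = Mul(Add(Rational(-7475, 19), Add(-3, c)), c) = Mul(Add(Rational(-7532, 19), c), c) = Mul(c, Add(Rational(-7532, 19), c)))
Add(-3842781, Mul(-1, Function('A')(-1042, 722))) = Add(-3842781, Mul(-1, Mul(Rational(1, 19), -1042, Add(-7532, Mul(19, -1042))))) = Add(-3842781, Mul(-1, Mul(Rational(1, 19), -1042, Add(-7532, -19798)))) = Add(-3842781, Mul(-1, Mul(Rational(1, 19), -1042, -27330))) = Add(-3842781, Mul(-1, Rational(28477860, 19))) = Add(-3842781, Rational(-28477860, 19)) = Rational(-101490699, 19)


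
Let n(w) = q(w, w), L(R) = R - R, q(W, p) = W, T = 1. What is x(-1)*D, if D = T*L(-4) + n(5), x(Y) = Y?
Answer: -5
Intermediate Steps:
L(R) = 0
n(w) = w
D = 5 (D = 1*0 + 5 = 0 + 5 = 5)
x(-1)*D = -1*5 = -5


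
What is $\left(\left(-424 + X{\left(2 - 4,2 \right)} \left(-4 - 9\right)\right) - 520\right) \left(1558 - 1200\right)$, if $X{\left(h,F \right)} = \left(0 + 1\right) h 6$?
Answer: $-282104$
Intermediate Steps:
$X{\left(h,F \right)} = 6 h$ ($X{\left(h,F \right)} = 1 h 6 = h 6 = 6 h$)
$\left(\left(-424 + X{\left(2 - 4,2 \right)} \left(-4 - 9\right)\right) - 520\right) \left(1558 - 1200\right) = \left(\left(-424 + 6 \left(2 - 4\right) \left(-4 - 9\right)\right) - 520\right) \left(1558 - 1200\right) = \left(\left(-424 + 6 \left(2 - 4\right) \left(-13\right)\right) - 520\right) 358 = \left(\left(-424 + 6 \left(-2\right) \left(-13\right)\right) - 520\right) 358 = \left(\left(-424 - -156\right) - 520\right) 358 = \left(\left(-424 + 156\right) - 520\right) 358 = \left(-268 - 520\right) 358 = \left(-788\right) 358 = -282104$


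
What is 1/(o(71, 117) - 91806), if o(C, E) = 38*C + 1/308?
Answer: -308/27445263 ≈ -1.1222e-5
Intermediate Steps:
o(C, E) = 1/308 + 38*C (o(C, E) = 38*C + 1/308 = 1/308 + 38*C)
1/(o(71, 117) - 91806) = 1/((1/308 + 38*71) - 91806) = 1/((1/308 + 2698) - 91806) = 1/(830985/308 - 91806) = 1/(-27445263/308) = -308/27445263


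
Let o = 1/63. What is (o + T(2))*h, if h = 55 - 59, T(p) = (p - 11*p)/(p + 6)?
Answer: 626/63 ≈ 9.9365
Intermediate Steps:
T(p) = -10*p/(6 + p) (T(p) = (-10*p)/(6 + p) = -10*p/(6 + p))
h = -4
o = 1/63 ≈ 0.015873
(o + T(2))*h = (1/63 - 10*2/(6 + 2))*(-4) = (1/63 - 10*2/8)*(-4) = (1/63 - 10*2*1/8)*(-4) = (1/63 - 5/2)*(-4) = -313/126*(-4) = 626/63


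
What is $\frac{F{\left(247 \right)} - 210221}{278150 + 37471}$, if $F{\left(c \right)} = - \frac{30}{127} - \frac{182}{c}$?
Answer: $- \frac{507265621}{761593473} \approx -0.66606$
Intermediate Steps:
$F{\left(c \right)} = - \frac{30}{127} - \frac{182}{c}$ ($F{\left(c \right)} = \left(-30\right) \frac{1}{127} - \frac{182}{c} = - \frac{30}{127} - \frac{182}{c}$)
$\frac{F{\left(247 \right)} - 210221}{278150 + 37471} = \frac{\left(- \frac{30}{127} - \frac{182}{247}\right) - 210221}{278150 + 37471} = \frac{\left(- \frac{30}{127} - \frac{14}{19}\right) - 210221}{315621} = \left(\left(- \frac{30}{127} - \frac{14}{19}\right) - 210221\right) \frac{1}{315621} = \left(- \frac{2348}{2413} - 210221\right) \frac{1}{315621} = \left(- \frac{507265621}{2413}\right) \frac{1}{315621} = - \frac{507265621}{761593473}$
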